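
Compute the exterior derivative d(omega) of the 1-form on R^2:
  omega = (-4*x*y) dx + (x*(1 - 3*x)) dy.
d(omega) = (1 - 2*x) dx ∧ dy

For a 1-form omega = sum_i f_i dx_i, the exterior derivative is
  d(omega) = sum_{i < j} (∂f_j/∂x_i - ∂f_i/∂x_j) dx_i ∧ dx_j.
  coefficient of dx ∧ dy: ∂f_2/∂x - ∂f_1/∂y = ∂(x*(1 - 3*x))/∂x - ∂(-4*x*y)/∂y = 1 - 2*x
Assembling: d(omega) = (1 - 2*x) dx ∧ dy.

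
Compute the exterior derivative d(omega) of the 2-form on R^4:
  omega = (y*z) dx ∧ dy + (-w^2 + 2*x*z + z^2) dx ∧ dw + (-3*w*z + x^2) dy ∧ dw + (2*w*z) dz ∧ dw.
d(omega) = (y) dx ∧ dy ∧ dz + (-2*x - 2*z) dx ∧ dz ∧ dw + (2*x) dx ∧ dy ∧ dw + (3*w) dy ∧ dz ∧ dw

For a 2-form omega = sum_{i<j} g_{ij} dx_i ∧ dx_j, the exterior derivative is
  d(omega) = sum_{i<j} d(g_{ij}) ∧ dx_i ∧ dx_j = sum_{i<j, k} (∂g_{ij}/∂x_k) dx_k ∧ dx_i ∧ dx_j.
Expand each term, using dx_k ∧ dx_i ∧ dx_j = sgn(permutation) dx_{(a)} ∧ dx_{(b)} ∧ dx_{(c)} with (a < b < c) sorted:
  d(y*z) includes (∂/∂z)(y*z) dz = (y) dz, which multiplied by dx ∧ dy gives (y) dx ∧ dy ∧ dz
  d(-w^2 + 2*x*z + z^2) includes (∂/∂z)(-w^2 + 2*x*z + z^2) dz = (2*x + 2*z) dz, which multiplied by dx ∧ dw gives (-2*x - 2*z) dx ∧ dz ∧ dw
  d(-3*w*z + x^2) includes (∂/∂x)(-3*w*z + x^2) dx = (2*x) dx, which multiplied by dy ∧ dw gives (2*x) dx ∧ dy ∧ dw
  d(-3*w*z + x^2) includes (∂/∂z)(-3*w*z + x^2) dz = (-3*w) dz, which multiplied by dy ∧ dw gives (3*w) dy ∧ dz ∧ dw
Collecting like 3-forms: d(omega) = (y) dx ∧ dy ∧ dz + (-2*x - 2*z) dx ∧ dz ∧ dw + (2*x) dx ∧ dy ∧ dw + (3*w) dy ∧ dz ∧ dw.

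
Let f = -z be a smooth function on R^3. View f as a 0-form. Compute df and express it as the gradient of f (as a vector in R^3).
df = (0) dx + (0) dy + (-1) dz; grad f = (0, 0, -1)

For a 0-form f, d f = (∂f/∂x) dx + (∂f/∂y) dy + (∂f/∂z) dz. The components of the vector representation are exactly the entries of grad f in Cartesian coordinates:
  ∂f/∂x = 0
  ∂f/∂y = 0
  ∂f/∂z = -1.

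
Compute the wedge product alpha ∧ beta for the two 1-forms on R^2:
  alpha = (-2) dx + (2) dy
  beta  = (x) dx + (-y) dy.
alpha ∧ beta = (-2*x + 2*y) dx ∧ dy

Distribute the wedge, using dx_i ∧ dx_j = -dx_j ∧ dx_i and dx_i ∧ dx_i = 0. For each pair (i, j) with i < j, the coefficient of dx_i ∧ dx_j in alpha ∧ beta is (alpha_i * beta_j - alpha_j * beta_i). Collecting: alpha ∧ beta = (-2*x + 2*y) dx ∧ dy.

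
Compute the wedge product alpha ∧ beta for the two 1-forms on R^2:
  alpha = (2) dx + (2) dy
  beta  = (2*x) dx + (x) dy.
alpha ∧ beta = (-2*x) dx ∧ dy

Distribute the wedge, using dx_i ∧ dx_j = -dx_j ∧ dx_i and dx_i ∧ dx_i = 0. For each pair (i, j) with i < j, the coefficient of dx_i ∧ dx_j in alpha ∧ beta is (alpha_i * beta_j - alpha_j * beta_i). Collecting: alpha ∧ beta = (-2*x) dx ∧ dy.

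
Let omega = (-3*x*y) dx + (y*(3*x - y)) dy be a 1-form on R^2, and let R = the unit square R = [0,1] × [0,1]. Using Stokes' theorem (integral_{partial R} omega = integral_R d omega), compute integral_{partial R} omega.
integral_(partial R) omega = 3

Stokes: integral_partial_R omega = integral_R d omega with d omega = (∂Q/∂x - ∂P/∂y) dx ∧ dy.
  ∂Q/∂x = 3*y
  ∂P/∂y = -3*x
  integrand = ∂Q/∂x - ∂P/∂y = 3*x + 3*y.
Integrating over R: integral_0^1 integral_0^1 (3*x + 3*y) dx dy = 3.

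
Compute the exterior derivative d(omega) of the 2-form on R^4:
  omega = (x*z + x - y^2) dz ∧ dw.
d(omega) = (z + 1) dx ∧ dz ∧ dw + (-2*y) dy ∧ dz ∧ dw

For a 2-form omega = sum_{i<j} g_{ij} dx_i ∧ dx_j, the exterior derivative is
  d(omega) = sum_{i<j} d(g_{ij}) ∧ dx_i ∧ dx_j = sum_{i<j, k} (∂g_{ij}/∂x_k) dx_k ∧ dx_i ∧ dx_j.
Expand each term, using dx_k ∧ dx_i ∧ dx_j = sgn(permutation) dx_{(a)} ∧ dx_{(b)} ∧ dx_{(c)} with (a < b < c) sorted:
  d(x*z + x - y^2) includes (∂/∂x)(x*z + x - y^2) dx = (z + 1) dx, which multiplied by dz ∧ dw gives (z + 1) dx ∧ dz ∧ dw
  d(x*z + x - y^2) includes (∂/∂y)(x*z + x - y^2) dy = (-2*y) dy, which multiplied by dz ∧ dw gives (-2*y) dy ∧ dz ∧ dw
Collecting like 3-forms: d(omega) = (z + 1) dx ∧ dz ∧ dw + (-2*y) dy ∧ dz ∧ dw.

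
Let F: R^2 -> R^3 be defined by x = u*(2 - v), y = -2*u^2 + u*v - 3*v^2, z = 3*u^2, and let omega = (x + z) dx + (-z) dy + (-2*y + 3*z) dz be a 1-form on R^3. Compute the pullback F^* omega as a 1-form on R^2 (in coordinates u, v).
F^* omega = (u*(90*u^2 - 18*u*v + 6*u + 37*v^2 - 4*v + 4)) du + (u^2*(-6*u + 19*v - 2)) dv

Using F^*(f dg) = (f ∘ F) d(g ∘ F), substitute each coordinate x_i by F_i(u, v) in f_i, and replace dx_i by d F_i = (∂F_i/∂u) du + (∂F_i/∂v) dv.
  For the x component: f_1(F) = u*(3*u - v + 2); d F_1 = (2 - v) du + (-u) dv
  For the y component: f_2(F) = -3*u^2; d F_2 = (-4*u + v) du + (u - 6*v) dv
  For the z component: f_3(F) = 13*u^2 - 2*u*v + 6*v^2; d F_3 = (6*u) du + (0) dv
Combining and collecting du, dv coefficients:
  coeff of du: u*(90*u^2 - 18*u*v + 6*u + 37*v^2 - 4*v + 4)
  coeff of dv: u^2*(-6*u + 19*v - 2)
F^* omega = (u*(90*u^2 - 18*u*v + 6*u + 37*v^2 - 4*v + 4)) du + (u^2*(-6*u + 19*v - 2)) dv.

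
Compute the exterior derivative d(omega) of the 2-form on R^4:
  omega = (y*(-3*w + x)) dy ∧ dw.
d(omega) = (y) dx ∧ dy ∧ dw

For a 2-form omega = sum_{i<j} g_{ij} dx_i ∧ dx_j, the exterior derivative is
  d(omega) = sum_{i<j} d(g_{ij}) ∧ dx_i ∧ dx_j = sum_{i<j, k} (∂g_{ij}/∂x_k) dx_k ∧ dx_i ∧ dx_j.
Expand each term, using dx_k ∧ dx_i ∧ dx_j = sgn(permutation) dx_{(a)} ∧ dx_{(b)} ∧ dx_{(c)} with (a < b < c) sorted:
  d(y*(-3*w + x)) includes (∂/∂x)(y*(-3*w + x)) dx = (y) dx, which multiplied by dy ∧ dw gives (y) dx ∧ dy ∧ dw
Collecting like 3-forms: d(omega) = (y) dx ∧ dy ∧ dw.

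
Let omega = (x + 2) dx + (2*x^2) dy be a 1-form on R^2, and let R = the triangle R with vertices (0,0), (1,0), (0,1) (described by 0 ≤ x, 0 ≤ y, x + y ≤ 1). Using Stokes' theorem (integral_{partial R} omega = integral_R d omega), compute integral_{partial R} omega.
integral_(partial R) omega = 2/3

Stokes: integral_partial_R omega = integral_R d omega with d omega = (∂Q/∂x - ∂P/∂y) dx ∧ dy.
  ∂Q/∂x = 4*x
  ∂P/∂y = 0
  integrand = ∂Q/∂x - ∂P/∂y = 4*x.
Integrating over R: integral_0^1 integral_0^{1-x} (4*x) dy dx = 2/3.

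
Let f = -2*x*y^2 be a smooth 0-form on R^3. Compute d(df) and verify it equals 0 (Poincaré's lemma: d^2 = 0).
d(df) = 0

Step 1: df = sum_i (∂f/∂x_i) dx_i = (-2*y^2) dx + (-4*x*y) dy + (0) dz.
Step 2: Apply d again. Using the 1-form formula, the coefficient of dx ∧ dy in d(df) is ∂^2 f/∂x ∂y - ∂^2 f/∂y ∂x = (-4*y) - (-4*y) = 0 (equality of mixed partials for smooth f).
Similarly for dx ∧ dz and dy ∧ dz — all coefficients vanish. So d(df) = 0.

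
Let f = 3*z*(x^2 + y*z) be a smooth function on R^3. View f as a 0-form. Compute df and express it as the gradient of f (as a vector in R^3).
df = (6*x*z) dx + (3*z^2) dy + (3*x^2 + 6*y*z) dz; grad f = (6*x*z, 3*z^2, 3*x^2 + 6*y*z)

For a 0-form f, d f = (∂f/∂x) dx + (∂f/∂y) dy + (∂f/∂z) dz. The components of the vector representation are exactly the entries of grad f in Cartesian coordinates:
  ∂f/∂x = 6*x*z
  ∂f/∂y = 3*z^2
  ∂f/∂z = 3*x^2 + 6*y*z.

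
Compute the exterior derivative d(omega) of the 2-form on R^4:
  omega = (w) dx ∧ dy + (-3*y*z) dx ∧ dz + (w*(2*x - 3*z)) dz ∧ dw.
d(omega) = (1) dx ∧ dy ∧ dw + (3*z) dx ∧ dy ∧ dz + (2*w) dx ∧ dz ∧ dw

For a 2-form omega = sum_{i<j} g_{ij} dx_i ∧ dx_j, the exterior derivative is
  d(omega) = sum_{i<j} d(g_{ij}) ∧ dx_i ∧ dx_j = sum_{i<j, k} (∂g_{ij}/∂x_k) dx_k ∧ dx_i ∧ dx_j.
Expand each term, using dx_k ∧ dx_i ∧ dx_j = sgn(permutation) dx_{(a)} ∧ dx_{(b)} ∧ dx_{(c)} with (a < b < c) sorted:
  d(w) includes (∂/∂w)(w) dw = (1) dw, which multiplied by dx ∧ dy gives (1) dx ∧ dy ∧ dw
  d(-3*y*z) includes (∂/∂y)(-3*y*z) dy = (-3*z) dy, which multiplied by dx ∧ dz gives (3*z) dx ∧ dy ∧ dz
  d(w*(2*x - 3*z)) includes (∂/∂x)(w*(2*x - 3*z)) dx = (2*w) dx, which multiplied by dz ∧ dw gives (2*w) dx ∧ dz ∧ dw
Collecting like 3-forms: d(omega) = (1) dx ∧ dy ∧ dw + (3*z) dx ∧ dy ∧ dz + (2*w) dx ∧ dz ∧ dw.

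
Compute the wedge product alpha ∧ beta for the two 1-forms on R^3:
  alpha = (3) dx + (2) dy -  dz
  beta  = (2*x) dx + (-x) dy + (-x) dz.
alpha ∧ beta = (-7*x) dx ∧ dy + (-x) dx ∧ dz + (-3*x) dy ∧ dz

Distribute the wedge, using dx_i ∧ dx_j = -dx_j ∧ dx_i and dx_i ∧ dx_i = 0. For each pair (i, j) with i < j, the coefficient of dx_i ∧ dx_j in alpha ∧ beta is (alpha_i * beta_j - alpha_j * beta_i). Collecting: alpha ∧ beta = (-7*x) dx ∧ dy + (-x) dx ∧ dz + (-3*x) dy ∧ dz.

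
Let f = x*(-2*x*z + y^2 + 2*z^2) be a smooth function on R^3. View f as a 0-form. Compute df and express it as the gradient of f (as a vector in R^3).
df = (-4*x*z + y^2 + 2*z^2) dx + (2*x*y) dy + (2*x*(-x + 2*z)) dz; grad f = (-4*x*z + y^2 + 2*z^2, 2*x*y, 2*x*(-x + 2*z))

For a 0-form f, d f = (∂f/∂x) dx + (∂f/∂y) dy + (∂f/∂z) dz. The components of the vector representation are exactly the entries of grad f in Cartesian coordinates:
  ∂f/∂x = -4*x*z + y^2 + 2*z^2
  ∂f/∂y = 2*x*y
  ∂f/∂z = 2*x*(-x + 2*z).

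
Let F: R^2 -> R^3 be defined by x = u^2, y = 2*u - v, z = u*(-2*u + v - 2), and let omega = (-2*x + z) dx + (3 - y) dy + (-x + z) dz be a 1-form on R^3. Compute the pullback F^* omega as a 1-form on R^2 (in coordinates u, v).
F^* omega = (4*u^3 - 5*u^2*v + 10*u^2 + u*v^2 - 4*u*v + 2*v + 6) du + (-3*u^3 + u^2*v - 2*u^2 + 2*u - v - 3) dv

Using F^*(f dg) = (f ∘ F) d(g ∘ F), substitute each coordinate x_i by F_i(u, v) in f_i, and replace dx_i by d F_i = (∂F_i/∂u) du + (∂F_i/∂v) dv.
  For the x component: f_1(F) = u*(-4*u + v - 2); d F_1 = (2*u) du + (0) dv
  For the y component: f_2(F) = -2*u + v + 3; d F_2 = (2) du + (-1) dv
  For the z component: f_3(F) = u*(-3*u + v - 2); d F_3 = (-4*u + v - 2) du + (u) dv
Combining and collecting du, dv coefficients:
  coeff of du: 4*u^3 - 5*u^2*v + 10*u^2 + u*v^2 - 4*u*v + 2*v + 6
  coeff of dv: -3*u^3 + u^2*v - 2*u^2 + 2*u - v - 3
F^* omega = (4*u^3 - 5*u^2*v + 10*u^2 + u*v^2 - 4*u*v + 2*v + 6) du + (-3*u^3 + u^2*v - 2*u^2 + 2*u - v - 3) dv.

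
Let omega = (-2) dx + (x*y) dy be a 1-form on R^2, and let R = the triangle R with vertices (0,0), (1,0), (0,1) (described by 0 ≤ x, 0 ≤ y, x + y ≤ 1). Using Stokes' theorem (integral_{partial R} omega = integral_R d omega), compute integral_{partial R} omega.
integral_(partial R) omega = 1/6

Stokes: integral_partial_R omega = integral_R d omega with d omega = (∂Q/∂x - ∂P/∂y) dx ∧ dy.
  ∂Q/∂x = y
  ∂P/∂y = 0
  integrand = ∂Q/∂x - ∂P/∂y = y.
Integrating over R: integral_0^1 integral_0^{1-x} (y) dy dx = 1/6.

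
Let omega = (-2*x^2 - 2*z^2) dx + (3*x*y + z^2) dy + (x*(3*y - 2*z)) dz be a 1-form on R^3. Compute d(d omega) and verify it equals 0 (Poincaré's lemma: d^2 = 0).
d(d omega) = 0

Step 1: d omega = sum_{i<j} (∂f_j/∂x_i - ∂f_i/∂x_j) dx_i ∧ dx_j:
  coeff of dx ∧ dy: 3*y
  coeff of dx ∧ dz: 3*y + 2*z
  coeff of dy ∧ dz: 3*x - 2*z
Step 2: Apply d again to each 2-form coefficient. The only possible 3-form in R^3 is dx ∧ dy ∧ dz, with coefficient
  ∂(coeff of dy∧dz)/∂x - ∂(coeff of dx∧dz)/∂y + ∂(coeff of dx∧dy)/∂z
  = ∂/∂x (3*x - 2*z) - ∂/∂y (3*y + 2*z) + ∂/∂z (3*y).
Each of these terms simplifies to sums of mixed partials that cancel in pairs. The result is 0 (by equality of mixed partials for smooth functions — Schwarz / Clairaut).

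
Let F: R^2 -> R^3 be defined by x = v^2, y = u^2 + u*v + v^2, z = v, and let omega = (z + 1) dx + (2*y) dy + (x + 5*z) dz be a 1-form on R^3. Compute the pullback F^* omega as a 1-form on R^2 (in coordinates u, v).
F^* omega = (4*u^3 + 6*u^2*v + 6*u*v^2 + 2*v^3) du + (2*u^3 + 6*u^2*v + 6*u*v^2 + 4*v^3 + 3*v^2 + 7*v) dv

Using F^*(f dg) = (f ∘ F) d(g ∘ F), substitute each coordinate x_i by F_i(u, v) in f_i, and replace dx_i by d F_i = (∂F_i/∂u) du + (∂F_i/∂v) dv.
  For the x component: f_1(F) = v + 1; d F_1 = (0) du + (2*v) dv
  For the y component: f_2(F) = 2*u^2 + 2*u*v + 2*v^2; d F_2 = (2*u + v) du + (u + 2*v) dv
  For the z component: f_3(F) = v*(v + 5); d F_3 = (0) du + (1) dv
Combining and collecting du, dv coefficients:
  coeff of du: 4*u^3 + 6*u^2*v + 6*u*v^2 + 2*v^3
  coeff of dv: 2*u^3 + 6*u^2*v + 6*u*v^2 + 4*v^3 + 3*v^2 + 7*v
F^* omega = (4*u^3 + 6*u^2*v + 6*u*v^2 + 2*v^3) du + (2*u^3 + 6*u^2*v + 6*u*v^2 + 4*v^3 + 3*v^2 + 7*v) dv.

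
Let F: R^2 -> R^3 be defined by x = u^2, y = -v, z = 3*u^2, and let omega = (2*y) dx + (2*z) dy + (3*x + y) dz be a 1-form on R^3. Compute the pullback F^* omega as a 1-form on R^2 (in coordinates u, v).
F^* omega = (18*u^3 - 10*u*v) du + (-6*u^2) dv

Using F^*(f dg) = (f ∘ F) d(g ∘ F), substitute each coordinate x_i by F_i(u, v) in f_i, and replace dx_i by d F_i = (∂F_i/∂u) du + (∂F_i/∂v) dv.
  For the x component: f_1(F) = -2*v; d F_1 = (2*u) du + (0) dv
  For the y component: f_2(F) = 6*u^2; d F_2 = (0) du + (-1) dv
  For the z component: f_3(F) = 3*u^2 - v; d F_3 = (6*u) du + (0) dv
Combining and collecting du, dv coefficients:
  coeff of du: 18*u^3 - 10*u*v
  coeff of dv: -6*u^2
F^* omega = (18*u^3 - 10*u*v) du + (-6*u^2) dv.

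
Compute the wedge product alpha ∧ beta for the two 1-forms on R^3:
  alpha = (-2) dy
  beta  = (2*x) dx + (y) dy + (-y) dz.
alpha ∧ beta = (4*x) dx ∧ dy + (2*y) dy ∧ dz

Distribute the wedge, using dx_i ∧ dx_j = -dx_j ∧ dx_i and dx_i ∧ dx_i = 0. For each pair (i, j) with i < j, the coefficient of dx_i ∧ dx_j in alpha ∧ beta is (alpha_i * beta_j - alpha_j * beta_i). Collecting: alpha ∧ beta = (4*x) dx ∧ dy + (2*y) dy ∧ dz.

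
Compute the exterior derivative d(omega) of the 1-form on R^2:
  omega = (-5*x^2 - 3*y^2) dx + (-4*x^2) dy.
d(omega) = (-8*x + 6*y) dx ∧ dy

For a 1-form omega = sum_i f_i dx_i, the exterior derivative is
  d(omega) = sum_{i < j} (∂f_j/∂x_i - ∂f_i/∂x_j) dx_i ∧ dx_j.
  coefficient of dx ∧ dy: ∂f_2/∂x - ∂f_1/∂y = ∂(-4*x^2)/∂x - ∂(-5*x^2 - 3*y^2)/∂y = -8*x + 6*y
Assembling: d(omega) = (-8*x + 6*y) dx ∧ dy.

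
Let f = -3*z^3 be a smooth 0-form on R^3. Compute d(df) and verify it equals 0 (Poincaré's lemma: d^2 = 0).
d(df) = 0

Step 1: df = sum_i (∂f/∂x_i) dx_i = (0) dx + (0) dy + (-9*z^2) dz.
Step 2: Apply d again. Using the 1-form formula, the coefficient of dx ∧ dy in d(df) is ∂^2 f/∂x ∂y - ∂^2 f/∂y ∂x = (0) - (0) = 0 (equality of mixed partials for smooth f).
Similarly for dx ∧ dz and dy ∧ dz — all coefficients vanish. So d(df) = 0.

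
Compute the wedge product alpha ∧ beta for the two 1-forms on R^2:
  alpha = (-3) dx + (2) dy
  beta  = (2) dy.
alpha ∧ beta = (-6) dx ∧ dy

Distribute the wedge, using dx_i ∧ dx_j = -dx_j ∧ dx_i and dx_i ∧ dx_i = 0. For each pair (i, j) with i < j, the coefficient of dx_i ∧ dx_j in alpha ∧ beta is (alpha_i * beta_j - alpha_j * beta_i). Collecting: alpha ∧ beta = (-6) dx ∧ dy.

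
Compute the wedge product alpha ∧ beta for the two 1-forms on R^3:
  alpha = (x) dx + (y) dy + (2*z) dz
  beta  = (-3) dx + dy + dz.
alpha ∧ beta = (x + 3*y) dx ∧ dy + (x + 6*z) dx ∧ dz + (y - 2*z) dy ∧ dz

Distribute the wedge, using dx_i ∧ dx_j = -dx_j ∧ dx_i and dx_i ∧ dx_i = 0. For each pair (i, j) with i < j, the coefficient of dx_i ∧ dx_j in alpha ∧ beta is (alpha_i * beta_j - alpha_j * beta_i). Collecting: alpha ∧ beta = (x + 3*y) dx ∧ dy + (x + 6*z) dx ∧ dz + (y - 2*z) dy ∧ dz.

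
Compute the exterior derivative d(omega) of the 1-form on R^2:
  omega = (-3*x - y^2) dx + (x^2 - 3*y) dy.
d(omega) = (2*x + 2*y) dx ∧ dy

For a 1-form omega = sum_i f_i dx_i, the exterior derivative is
  d(omega) = sum_{i < j} (∂f_j/∂x_i - ∂f_i/∂x_j) dx_i ∧ dx_j.
  coefficient of dx ∧ dy: ∂f_2/∂x - ∂f_1/∂y = ∂(x^2 - 3*y)/∂x - ∂(-3*x - y^2)/∂y = 2*x + 2*y
Assembling: d(omega) = (2*x + 2*y) dx ∧ dy.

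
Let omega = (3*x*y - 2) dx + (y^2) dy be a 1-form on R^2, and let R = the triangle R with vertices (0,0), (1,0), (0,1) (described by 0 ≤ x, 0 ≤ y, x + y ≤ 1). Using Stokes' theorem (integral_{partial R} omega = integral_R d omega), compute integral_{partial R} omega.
integral_(partial R) omega = -1/2

Stokes: integral_partial_R omega = integral_R d omega with d omega = (∂Q/∂x - ∂P/∂y) dx ∧ dy.
  ∂Q/∂x = 0
  ∂P/∂y = 3*x
  integrand = ∂Q/∂x - ∂P/∂y = -3*x.
Integrating over R: integral_0^1 integral_0^{1-x} (-3*x) dy dx = -1/2.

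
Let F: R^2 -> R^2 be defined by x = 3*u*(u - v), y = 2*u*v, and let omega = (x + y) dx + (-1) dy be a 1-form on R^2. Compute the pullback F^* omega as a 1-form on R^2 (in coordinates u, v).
F^* omega = (18*u^3 - 15*u^2*v + 3*u*v^2 - 2*v) du + (u*(-9*u^2 + 3*u*v - 2)) dv

Using F^*(f dg) = (f ∘ F) d(g ∘ F), substitute each coordinate x_i by F_i(u, v) in f_i, and replace dx_i by d F_i = (∂F_i/∂u) du + (∂F_i/∂v) dv.
  For the x component: f_1(F) = u*(3*u - v); d F_1 = (6*u - 3*v) du + (-3*u) dv
  For the y component: f_2(F) = -1; d F_2 = (2*v) du + (2*u) dv
Combining and collecting du, dv coefficients:
  coeff of du: 18*u^3 - 15*u^2*v + 3*u*v^2 - 2*v
  coeff of dv: u*(-9*u^2 + 3*u*v - 2)
F^* omega = (18*u^3 - 15*u^2*v + 3*u*v^2 - 2*v) du + (u*(-9*u^2 + 3*u*v - 2)) dv.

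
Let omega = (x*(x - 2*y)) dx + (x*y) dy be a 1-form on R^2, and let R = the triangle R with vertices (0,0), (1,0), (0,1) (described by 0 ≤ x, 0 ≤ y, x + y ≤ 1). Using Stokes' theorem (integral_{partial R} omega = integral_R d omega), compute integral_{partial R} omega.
integral_(partial R) omega = 1/2

Stokes: integral_partial_R omega = integral_R d omega with d omega = (∂Q/∂x - ∂P/∂y) dx ∧ dy.
  ∂Q/∂x = y
  ∂P/∂y = -2*x
  integrand = ∂Q/∂x - ∂P/∂y = 2*x + y.
Integrating over R: integral_0^1 integral_0^{1-x} (2*x + y) dy dx = 1/2.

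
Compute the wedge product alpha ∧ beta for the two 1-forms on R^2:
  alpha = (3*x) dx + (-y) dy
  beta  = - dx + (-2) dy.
alpha ∧ beta = (-6*x - y) dx ∧ dy

Distribute the wedge, using dx_i ∧ dx_j = -dx_j ∧ dx_i and dx_i ∧ dx_i = 0. For each pair (i, j) with i < j, the coefficient of dx_i ∧ dx_j in alpha ∧ beta is (alpha_i * beta_j - alpha_j * beta_i). Collecting: alpha ∧ beta = (-6*x - y) dx ∧ dy.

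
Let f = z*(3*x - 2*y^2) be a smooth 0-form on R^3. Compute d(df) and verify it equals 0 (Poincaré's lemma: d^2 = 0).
d(df) = 0

Step 1: df = sum_i (∂f/∂x_i) dx_i = (3*z) dx + (-4*y*z) dy + (3*x - 2*y^2) dz.
Step 2: Apply d again. Using the 1-form formula, the coefficient of dx ∧ dy in d(df) is ∂^2 f/∂x ∂y - ∂^2 f/∂y ∂x = (0) - (0) = 0 (equality of mixed partials for smooth f).
Similarly for dx ∧ dz and dy ∧ dz — all coefficients vanish. So d(df) = 0.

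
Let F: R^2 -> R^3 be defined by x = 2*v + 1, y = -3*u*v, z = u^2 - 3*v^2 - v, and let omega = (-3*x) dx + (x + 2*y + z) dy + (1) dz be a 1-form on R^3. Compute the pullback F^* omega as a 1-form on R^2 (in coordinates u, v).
F^* omega = (-3*u^2*v + 18*u*v^2 + 2*u + 9*v^3 - 3*v^2 - 3*v) du + (-3*u^3 + 18*u^2*v + 9*u*v^2 - 3*u*v - 3*u - 18*v - 7) dv

Using F^*(f dg) = (f ∘ F) d(g ∘ F), substitute each coordinate x_i by F_i(u, v) in f_i, and replace dx_i by d F_i = (∂F_i/∂u) du + (∂F_i/∂v) dv.
  For the x component: f_1(F) = -6*v - 3; d F_1 = (0) du + (2) dv
  For the y component: f_2(F) = u^2 - 6*u*v - 3*v^2 + v + 1; d F_2 = (-3*v) du + (-3*u) dv
  For the z component: f_3(F) = 1; d F_3 = (2*u) du + (-6*v - 1) dv
Combining and collecting du, dv coefficients:
  coeff of du: -3*u^2*v + 18*u*v^2 + 2*u + 9*v^3 - 3*v^2 - 3*v
  coeff of dv: -3*u^3 + 18*u^2*v + 9*u*v^2 - 3*u*v - 3*u - 18*v - 7
F^* omega = (-3*u^2*v + 18*u*v^2 + 2*u + 9*v^3 - 3*v^2 - 3*v) du + (-3*u^3 + 18*u^2*v + 9*u*v^2 - 3*u*v - 3*u - 18*v - 7) dv.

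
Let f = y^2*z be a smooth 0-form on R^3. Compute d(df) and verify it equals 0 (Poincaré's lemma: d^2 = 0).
d(df) = 0

Step 1: df = sum_i (∂f/∂x_i) dx_i = (0) dx + (2*y*z) dy + (y^2) dz.
Step 2: Apply d again. Using the 1-form formula, the coefficient of dx ∧ dy in d(df) is ∂^2 f/∂x ∂y - ∂^2 f/∂y ∂x = (0) - (0) = 0 (equality of mixed partials for smooth f).
Similarly for dx ∧ dz and dy ∧ dz — all coefficients vanish. So d(df) = 0.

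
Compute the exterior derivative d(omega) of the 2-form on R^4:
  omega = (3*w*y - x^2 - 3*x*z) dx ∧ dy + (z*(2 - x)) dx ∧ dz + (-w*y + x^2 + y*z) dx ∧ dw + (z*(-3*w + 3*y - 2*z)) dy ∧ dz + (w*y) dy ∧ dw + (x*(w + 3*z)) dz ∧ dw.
d(omega) = (-3*x) dx ∧ dy ∧ dz + (w + 3*y - z) dx ∧ dy ∧ dw + (w - y + 3*z) dx ∧ dz ∧ dw + (-3*z) dy ∧ dz ∧ dw

For a 2-form omega = sum_{i<j} g_{ij} dx_i ∧ dx_j, the exterior derivative is
  d(omega) = sum_{i<j} d(g_{ij}) ∧ dx_i ∧ dx_j = sum_{i<j, k} (∂g_{ij}/∂x_k) dx_k ∧ dx_i ∧ dx_j.
Expand each term, using dx_k ∧ dx_i ∧ dx_j = sgn(permutation) dx_{(a)} ∧ dx_{(b)} ∧ dx_{(c)} with (a < b < c) sorted:
  d(3*w*y - x^2 - 3*x*z) includes (∂/∂z)(3*w*y - x^2 - 3*x*z) dz = (-3*x) dz, which multiplied by dx ∧ dy gives (-3*x) dx ∧ dy ∧ dz
  d(3*w*y - x^2 - 3*x*z) includes (∂/∂w)(3*w*y - x^2 - 3*x*z) dw = (3*y) dw, which multiplied by dx ∧ dy gives (3*y) dx ∧ dy ∧ dw
  d(-w*y + x^2 + y*z) includes (∂/∂y)(-w*y + x^2 + y*z) dy = (-w + z) dy, which multiplied by dx ∧ dw gives (w - z) dx ∧ dy ∧ dw
  d(-w*y + x^2 + y*z) includes (∂/∂z)(-w*y + x^2 + y*z) dz = (y) dz, which multiplied by dx ∧ dw gives (-y) dx ∧ dz ∧ dw
  d(z*(-3*w + 3*y - 2*z)) includes (∂/∂w)(z*(-3*w + 3*y - 2*z)) dw = (-3*z) dw, which multiplied by dy ∧ dz gives (-3*z) dy ∧ dz ∧ dw
  d(x*(w + 3*z)) includes (∂/∂x)(x*(w + 3*z)) dx = (w + 3*z) dx, which multiplied by dz ∧ dw gives (w + 3*z) dx ∧ dz ∧ dw
Collecting like 3-forms: d(omega) = (-3*x) dx ∧ dy ∧ dz + (w + 3*y - z) dx ∧ dy ∧ dw + (w - y + 3*z) dx ∧ dz ∧ dw + (-3*z) dy ∧ dz ∧ dw.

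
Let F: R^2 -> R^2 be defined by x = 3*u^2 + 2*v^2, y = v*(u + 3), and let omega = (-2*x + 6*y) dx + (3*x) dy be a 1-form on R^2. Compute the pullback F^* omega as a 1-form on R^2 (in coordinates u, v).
F^* omega = (-36*u^3 + 45*u^2*v - 24*u*v^2 + 108*u*v + 6*v^3) du + (9*u^3 - 24*u^2*v + 27*u^2 + 30*u*v^2 - 16*v^3 + 90*v^2) dv

Using F^*(f dg) = (f ∘ F) d(g ∘ F), substitute each coordinate x_i by F_i(u, v) in f_i, and replace dx_i by d F_i = (∂F_i/∂u) du + (∂F_i/∂v) dv.
  For the x component: f_1(F) = -6*u^2 + 6*u*v - 4*v^2 + 18*v; d F_1 = (6*u) du + (4*v) dv
  For the y component: f_2(F) = 9*u^2 + 6*v^2; d F_2 = (v) du + (u + 3) dv
Combining and collecting du, dv coefficients:
  coeff of du: -36*u^3 + 45*u^2*v - 24*u*v^2 + 108*u*v + 6*v^3
  coeff of dv: 9*u^3 - 24*u^2*v + 27*u^2 + 30*u*v^2 - 16*v^3 + 90*v^2
F^* omega = (-36*u^3 + 45*u^2*v - 24*u*v^2 + 108*u*v + 6*v^3) du + (9*u^3 - 24*u^2*v + 27*u^2 + 30*u*v^2 - 16*v^3 + 90*v^2) dv.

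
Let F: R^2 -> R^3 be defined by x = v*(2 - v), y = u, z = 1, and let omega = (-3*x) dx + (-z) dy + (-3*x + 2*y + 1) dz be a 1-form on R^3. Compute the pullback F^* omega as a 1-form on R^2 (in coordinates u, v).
F^* omega = (-1) du + (6*v*(-v^2 + 3*v - 2)) dv

Using F^*(f dg) = (f ∘ F) d(g ∘ F), substitute each coordinate x_i by F_i(u, v) in f_i, and replace dx_i by d F_i = (∂F_i/∂u) du + (∂F_i/∂v) dv.
  For the x component: f_1(F) = 3*v*(v - 2); d F_1 = (0) du + (2 - 2*v) dv
  For the y component: f_2(F) = -1; d F_2 = (1) du + (0) dv
  For the z component: f_3(F) = 2*u + 3*v^2 - 6*v + 1; d F_3 = (0) du + (0) dv
Combining and collecting du, dv coefficients:
  coeff of du: -1
  coeff of dv: 6*v*(-v^2 + 3*v - 2)
F^* omega = (-1) du + (6*v*(-v^2 + 3*v - 2)) dv.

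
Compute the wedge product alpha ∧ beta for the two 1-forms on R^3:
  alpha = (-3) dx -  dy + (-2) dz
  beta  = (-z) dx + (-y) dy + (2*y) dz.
alpha ∧ beta = (3*y - z) dx ∧ dy + (-6*y - 2*z) dx ∧ dz + (-4*y) dy ∧ dz

Distribute the wedge, using dx_i ∧ dx_j = -dx_j ∧ dx_i and dx_i ∧ dx_i = 0. For each pair (i, j) with i < j, the coefficient of dx_i ∧ dx_j in alpha ∧ beta is (alpha_i * beta_j - alpha_j * beta_i). Collecting: alpha ∧ beta = (3*y - z) dx ∧ dy + (-6*y - 2*z) dx ∧ dz + (-4*y) dy ∧ dz.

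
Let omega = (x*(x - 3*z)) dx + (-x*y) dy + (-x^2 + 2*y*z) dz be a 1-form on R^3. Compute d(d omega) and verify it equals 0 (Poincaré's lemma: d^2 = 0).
d(d omega) = 0

Step 1: d omega = sum_{i<j} (∂f_j/∂x_i - ∂f_i/∂x_j) dx_i ∧ dx_j:
  coeff of dx ∧ dy: -y
  coeff of dx ∧ dz: x
  coeff of dy ∧ dz: 2*z
Step 2: Apply d again to each 2-form coefficient. The only possible 3-form in R^3 is dx ∧ dy ∧ dz, with coefficient
  ∂(coeff of dy∧dz)/∂x - ∂(coeff of dx∧dz)/∂y + ∂(coeff of dx∧dy)/∂z
  = ∂/∂x (2*z) - ∂/∂y (x) + ∂/∂z (-y).
Each of these terms simplifies to sums of mixed partials that cancel in pairs. The result is 0 (by equality of mixed partials for smooth functions — Schwarz / Clairaut).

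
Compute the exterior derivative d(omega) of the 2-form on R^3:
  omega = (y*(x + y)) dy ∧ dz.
d(omega) = (y) dx ∧ dy ∧ dz

For a 2-form omega = sum_{i<j} g_{ij} dx_i ∧ dx_j, the exterior derivative is
  d(omega) = sum_{i<j} d(g_{ij}) ∧ dx_i ∧ dx_j = sum_{i<j, k} (∂g_{ij}/∂x_k) dx_k ∧ dx_i ∧ dx_j.
Expand each term, using dx_k ∧ dx_i ∧ dx_j = sgn(permutation) dx_{(a)} ∧ dx_{(b)} ∧ dx_{(c)} with (a < b < c) sorted:
  d(y*(x + y)) includes (∂/∂x)(y*(x + y)) dx = (y) dx, which multiplied by dy ∧ dz gives (y) dx ∧ dy ∧ dz
Collecting like 3-forms: d(omega) = (y) dx ∧ dy ∧ dz.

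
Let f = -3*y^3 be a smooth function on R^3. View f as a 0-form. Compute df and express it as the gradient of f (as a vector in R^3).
df = (0) dx + (-9*y^2) dy + (0) dz; grad f = (0, -9*y^2, 0)

For a 0-form f, d f = (∂f/∂x) dx + (∂f/∂y) dy + (∂f/∂z) dz. The components of the vector representation are exactly the entries of grad f in Cartesian coordinates:
  ∂f/∂x = 0
  ∂f/∂y = -9*y^2
  ∂f/∂z = 0.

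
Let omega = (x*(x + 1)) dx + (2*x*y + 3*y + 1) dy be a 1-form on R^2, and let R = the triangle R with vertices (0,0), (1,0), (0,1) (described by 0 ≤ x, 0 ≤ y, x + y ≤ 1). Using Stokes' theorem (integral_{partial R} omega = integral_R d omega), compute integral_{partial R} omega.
integral_(partial R) omega = 1/3

Stokes: integral_partial_R omega = integral_R d omega with d omega = (∂Q/∂x - ∂P/∂y) dx ∧ dy.
  ∂Q/∂x = 2*y
  ∂P/∂y = 0
  integrand = ∂Q/∂x - ∂P/∂y = 2*y.
Integrating over R: integral_0^1 integral_0^{1-x} (2*y) dy dx = 1/3.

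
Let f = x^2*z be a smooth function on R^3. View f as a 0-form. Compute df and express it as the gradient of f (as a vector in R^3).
df = (2*x*z) dx + (0) dy + (x^2) dz; grad f = (2*x*z, 0, x^2)

For a 0-form f, d f = (∂f/∂x) dx + (∂f/∂y) dy + (∂f/∂z) dz. The components of the vector representation are exactly the entries of grad f in Cartesian coordinates:
  ∂f/∂x = 2*x*z
  ∂f/∂y = 0
  ∂f/∂z = x^2.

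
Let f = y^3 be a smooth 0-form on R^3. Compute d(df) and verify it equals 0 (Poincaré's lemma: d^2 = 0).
d(df) = 0

Step 1: df = sum_i (∂f/∂x_i) dx_i = (0) dx + (3*y^2) dy + (0) dz.
Step 2: Apply d again. Using the 1-form formula, the coefficient of dx ∧ dy in d(df) is ∂^2 f/∂x ∂y - ∂^2 f/∂y ∂x = (0) - (0) = 0 (equality of mixed partials for smooth f).
Similarly for dx ∧ dz and dy ∧ dz — all coefficients vanish. So d(df) = 0.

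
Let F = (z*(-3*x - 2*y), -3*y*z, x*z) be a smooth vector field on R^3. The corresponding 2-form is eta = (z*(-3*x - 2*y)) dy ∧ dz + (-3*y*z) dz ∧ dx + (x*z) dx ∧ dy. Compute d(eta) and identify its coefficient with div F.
d(eta) = (x - 6*z) dx ∧ dy ∧ dz; div F = x - 6*z

For a 2-form in R^3 of the form above, applying d gives a 3-form with coefficient ∂P/∂x + ∂Q/∂y + ∂R/∂z:
  ∂P/∂x = -3*z
  ∂Q/∂y = -3*z
  ∂R/∂z = x
Sum = x - 6*z, which is exactly div F.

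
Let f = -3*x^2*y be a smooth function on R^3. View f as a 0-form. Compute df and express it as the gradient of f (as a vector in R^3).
df = (-6*x*y) dx + (-3*x^2) dy + (0) dz; grad f = (-6*x*y, -3*x^2, 0)

For a 0-form f, d f = (∂f/∂x) dx + (∂f/∂y) dy + (∂f/∂z) dz. The components of the vector representation are exactly the entries of grad f in Cartesian coordinates:
  ∂f/∂x = -6*x*y
  ∂f/∂y = -3*x^2
  ∂f/∂z = 0.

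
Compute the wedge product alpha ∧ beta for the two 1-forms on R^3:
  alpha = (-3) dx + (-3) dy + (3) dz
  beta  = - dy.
alpha ∧ beta = (3) dx ∧ dy + (3) dy ∧ dz

Distribute the wedge, using dx_i ∧ dx_j = -dx_j ∧ dx_i and dx_i ∧ dx_i = 0. For each pair (i, j) with i < j, the coefficient of dx_i ∧ dx_j in alpha ∧ beta is (alpha_i * beta_j - alpha_j * beta_i). Collecting: alpha ∧ beta = (3) dx ∧ dy + (3) dy ∧ dz.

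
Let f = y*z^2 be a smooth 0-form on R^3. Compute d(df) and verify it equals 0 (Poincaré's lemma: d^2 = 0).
d(df) = 0

Step 1: df = sum_i (∂f/∂x_i) dx_i = (0) dx + (z^2) dy + (2*y*z) dz.
Step 2: Apply d again. Using the 1-form formula, the coefficient of dx ∧ dy in d(df) is ∂^2 f/∂x ∂y - ∂^2 f/∂y ∂x = (0) - (0) = 0 (equality of mixed partials for smooth f).
Similarly for dx ∧ dz and dy ∧ dz — all coefficients vanish. So d(df) = 0.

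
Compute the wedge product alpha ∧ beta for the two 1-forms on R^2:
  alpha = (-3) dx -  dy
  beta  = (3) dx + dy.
alpha ∧ beta = 0

Distribute the wedge, using dx_i ∧ dx_j = -dx_j ∧ dx_i and dx_i ∧ dx_i = 0. For each pair (i, j) with i < j, the coefficient of dx_i ∧ dx_j in alpha ∧ beta is (alpha_i * beta_j - alpha_j * beta_i). Collecting: alpha ∧ beta = 0.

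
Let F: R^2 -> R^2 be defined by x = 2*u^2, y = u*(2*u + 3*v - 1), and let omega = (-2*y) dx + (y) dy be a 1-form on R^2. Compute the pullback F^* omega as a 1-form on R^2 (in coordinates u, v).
F^* omega = (u*(-8*u^2 - 6*u*v + 2*u + 9*v^2 - 6*v + 1)) du + (u^2*(6*u + 9*v - 3)) dv

Using F^*(f dg) = (f ∘ F) d(g ∘ F), substitute each coordinate x_i by F_i(u, v) in f_i, and replace dx_i by d F_i = (∂F_i/∂u) du + (∂F_i/∂v) dv.
  For the x component: f_1(F) = 2*u*(-2*u - 3*v + 1); d F_1 = (4*u) du + (0) dv
  For the y component: f_2(F) = u*(2*u + 3*v - 1); d F_2 = (4*u + 3*v - 1) du + (3*u) dv
Combining and collecting du, dv coefficients:
  coeff of du: u*(-8*u^2 - 6*u*v + 2*u + 9*v^2 - 6*v + 1)
  coeff of dv: u^2*(6*u + 9*v - 3)
F^* omega = (u*(-8*u^2 - 6*u*v + 2*u + 9*v^2 - 6*v + 1)) du + (u^2*(6*u + 9*v - 3)) dv.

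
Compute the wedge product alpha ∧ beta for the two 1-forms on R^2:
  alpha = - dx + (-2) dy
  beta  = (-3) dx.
alpha ∧ beta = (-6) dx ∧ dy

Distribute the wedge, using dx_i ∧ dx_j = -dx_j ∧ dx_i and dx_i ∧ dx_i = 0. For each pair (i, j) with i < j, the coefficient of dx_i ∧ dx_j in alpha ∧ beta is (alpha_i * beta_j - alpha_j * beta_i). Collecting: alpha ∧ beta = (-6) dx ∧ dy.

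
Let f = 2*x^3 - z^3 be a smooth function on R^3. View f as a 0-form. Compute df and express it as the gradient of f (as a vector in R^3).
df = (6*x^2) dx + (0) dy + (-3*z^2) dz; grad f = (6*x^2, 0, -3*z^2)

For a 0-form f, d f = (∂f/∂x) dx + (∂f/∂y) dy + (∂f/∂z) dz. The components of the vector representation are exactly the entries of grad f in Cartesian coordinates:
  ∂f/∂x = 6*x^2
  ∂f/∂y = 0
  ∂f/∂z = -3*z^2.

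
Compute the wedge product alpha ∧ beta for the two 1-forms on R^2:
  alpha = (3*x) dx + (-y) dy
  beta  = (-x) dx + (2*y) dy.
alpha ∧ beta = (5*x*y) dx ∧ dy

Distribute the wedge, using dx_i ∧ dx_j = -dx_j ∧ dx_i and dx_i ∧ dx_i = 0. For each pair (i, j) with i < j, the coefficient of dx_i ∧ dx_j in alpha ∧ beta is (alpha_i * beta_j - alpha_j * beta_i). Collecting: alpha ∧ beta = (5*x*y) dx ∧ dy.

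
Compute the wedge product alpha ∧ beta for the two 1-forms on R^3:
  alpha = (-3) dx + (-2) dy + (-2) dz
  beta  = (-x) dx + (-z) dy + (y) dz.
alpha ∧ beta = (-2*x + 3*z) dx ∧ dy + (-2*x - 3*y) dx ∧ dz + (-2*y - 2*z) dy ∧ dz

Distribute the wedge, using dx_i ∧ dx_j = -dx_j ∧ dx_i and dx_i ∧ dx_i = 0. For each pair (i, j) with i < j, the coefficient of dx_i ∧ dx_j in alpha ∧ beta is (alpha_i * beta_j - alpha_j * beta_i). Collecting: alpha ∧ beta = (-2*x + 3*z) dx ∧ dy + (-2*x - 3*y) dx ∧ dz + (-2*y - 2*z) dy ∧ dz.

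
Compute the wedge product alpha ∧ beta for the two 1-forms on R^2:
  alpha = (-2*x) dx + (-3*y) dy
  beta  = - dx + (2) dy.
alpha ∧ beta = (-4*x - 3*y) dx ∧ dy

Distribute the wedge, using dx_i ∧ dx_j = -dx_j ∧ dx_i and dx_i ∧ dx_i = 0. For each pair (i, j) with i < j, the coefficient of dx_i ∧ dx_j in alpha ∧ beta is (alpha_i * beta_j - alpha_j * beta_i). Collecting: alpha ∧ beta = (-4*x - 3*y) dx ∧ dy.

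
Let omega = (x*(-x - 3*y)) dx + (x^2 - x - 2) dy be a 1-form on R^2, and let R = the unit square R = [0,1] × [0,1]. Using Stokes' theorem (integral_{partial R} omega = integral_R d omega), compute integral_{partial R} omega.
integral_(partial R) omega = 3/2

Stokes: integral_partial_R omega = integral_R d omega with d omega = (∂Q/∂x - ∂P/∂y) dx ∧ dy.
  ∂Q/∂x = 2*x - 1
  ∂P/∂y = -3*x
  integrand = ∂Q/∂x - ∂P/∂y = 5*x - 1.
Integrating over R: integral_0^1 integral_0^1 (5*x - 1) dx dy = 3/2.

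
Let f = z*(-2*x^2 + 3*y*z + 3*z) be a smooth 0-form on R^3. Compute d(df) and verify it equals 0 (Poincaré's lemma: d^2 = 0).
d(df) = 0

Step 1: df = sum_i (∂f/∂x_i) dx_i = (-4*x*z) dx + (3*z^2) dy + (-2*x^2 + 6*y*z + 6*z) dz.
Step 2: Apply d again. Using the 1-form formula, the coefficient of dx ∧ dy in d(df) is ∂^2 f/∂x ∂y - ∂^2 f/∂y ∂x = (0) - (0) = 0 (equality of mixed partials for smooth f).
Similarly for dx ∧ dz and dy ∧ dz — all coefficients vanish. So d(df) = 0.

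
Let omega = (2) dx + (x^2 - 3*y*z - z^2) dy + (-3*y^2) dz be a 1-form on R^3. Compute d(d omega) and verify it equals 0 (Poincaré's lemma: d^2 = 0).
d(d omega) = 0

Step 1: d omega = sum_{i<j} (∂f_j/∂x_i - ∂f_i/∂x_j) dx_i ∧ dx_j:
  coeff of dx ∧ dy: 2*x
  coeff of dx ∧ dz: 0
  coeff of dy ∧ dz: -3*y + 2*z
Step 2: Apply d again to each 2-form coefficient. The only possible 3-form in R^3 is dx ∧ dy ∧ dz, with coefficient
  ∂(coeff of dy∧dz)/∂x - ∂(coeff of dx∧dz)/∂y + ∂(coeff of dx∧dy)/∂z
  = ∂/∂x (-3*y + 2*z) - ∂/∂y (0) + ∂/∂z (2*x).
Each of these terms simplifies to sums of mixed partials that cancel in pairs. The result is 0 (by equality of mixed partials for smooth functions — Schwarz / Clairaut).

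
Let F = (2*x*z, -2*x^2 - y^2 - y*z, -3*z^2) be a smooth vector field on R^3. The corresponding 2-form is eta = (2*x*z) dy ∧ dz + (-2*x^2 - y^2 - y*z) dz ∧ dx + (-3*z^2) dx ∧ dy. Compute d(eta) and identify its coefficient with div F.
d(eta) = (-2*y - 5*z) dx ∧ dy ∧ dz; div F = -2*y - 5*z

For a 2-form in R^3 of the form above, applying d gives a 3-form with coefficient ∂P/∂x + ∂Q/∂y + ∂R/∂z:
  ∂P/∂x = 2*z
  ∂Q/∂y = -2*y - z
  ∂R/∂z = -6*z
Sum = -2*y - 5*z, which is exactly div F.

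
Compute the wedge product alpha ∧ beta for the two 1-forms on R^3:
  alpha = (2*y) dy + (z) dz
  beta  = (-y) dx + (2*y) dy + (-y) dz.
alpha ∧ beta = (2*y^2) dx ∧ dy + (-2*y*(y + z)) dy ∧ dz + (y*z) dx ∧ dz

Distribute the wedge, using dx_i ∧ dx_j = -dx_j ∧ dx_i and dx_i ∧ dx_i = 0. For each pair (i, j) with i < j, the coefficient of dx_i ∧ dx_j in alpha ∧ beta is (alpha_i * beta_j - alpha_j * beta_i). Collecting: alpha ∧ beta = (2*y^2) dx ∧ dy + (-2*y*(y + z)) dy ∧ dz + (y*z) dx ∧ dz.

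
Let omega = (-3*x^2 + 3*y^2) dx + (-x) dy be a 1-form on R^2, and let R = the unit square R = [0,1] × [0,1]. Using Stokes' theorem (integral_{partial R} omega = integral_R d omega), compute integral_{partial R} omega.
integral_(partial R) omega = -4

Stokes: integral_partial_R omega = integral_R d omega with d omega = (∂Q/∂x - ∂P/∂y) dx ∧ dy.
  ∂Q/∂x = -1
  ∂P/∂y = 6*y
  integrand = ∂Q/∂x - ∂P/∂y = -6*y - 1.
Integrating over R: integral_0^1 integral_0^1 (-6*y - 1) dx dy = -4.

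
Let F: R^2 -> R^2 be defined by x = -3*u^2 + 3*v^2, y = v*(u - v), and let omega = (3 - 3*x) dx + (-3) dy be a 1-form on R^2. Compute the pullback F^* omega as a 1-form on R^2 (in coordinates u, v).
F^* omega = (-54*u^3 + 54*u*v^2 - 18*u - 3*v) du + (54*u^2*v - 3*u - 54*v^3 + 24*v) dv

Using F^*(f dg) = (f ∘ F) d(g ∘ F), substitute each coordinate x_i by F_i(u, v) in f_i, and replace dx_i by d F_i = (∂F_i/∂u) du + (∂F_i/∂v) dv.
  For the x component: f_1(F) = 9*u^2 - 9*v^2 + 3; d F_1 = (-6*u) du + (6*v) dv
  For the y component: f_2(F) = -3; d F_2 = (v) du + (u - 2*v) dv
Combining and collecting du, dv coefficients:
  coeff of du: -54*u^3 + 54*u*v^2 - 18*u - 3*v
  coeff of dv: 54*u^2*v - 3*u - 54*v^3 + 24*v
F^* omega = (-54*u^3 + 54*u*v^2 - 18*u - 3*v) du + (54*u^2*v - 3*u - 54*v^3 + 24*v) dv.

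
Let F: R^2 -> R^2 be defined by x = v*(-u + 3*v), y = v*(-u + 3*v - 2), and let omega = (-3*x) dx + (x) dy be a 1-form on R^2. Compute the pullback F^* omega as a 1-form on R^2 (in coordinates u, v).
F^* omega = (2*v^2*(-u + 3*v)) du + (2*v*(-u^2 + 9*u*v + u - 18*v^2 - 3*v)) dv

Using F^*(f dg) = (f ∘ F) d(g ∘ F), substitute each coordinate x_i by F_i(u, v) in f_i, and replace dx_i by d F_i = (∂F_i/∂u) du + (∂F_i/∂v) dv.
  For the x component: f_1(F) = 3*v*(u - 3*v); d F_1 = (-v) du + (-u + 6*v) dv
  For the y component: f_2(F) = v*(-u + 3*v); d F_2 = (-v) du + (-u + 6*v - 2) dv
Combining and collecting du, dv coefficients:
  coeff of du: 2*v^2*(-u + 3*v)
  coeff of dv: 2*v*(-u^2 + 9*u*v + u - 18*v^2 - 3*v)
F^* omega = (2*v^2*(-u + 3*v)) du + (2*v*(-u^2 + 9*u*v + u - 18*v^2 - 3*v)) dv.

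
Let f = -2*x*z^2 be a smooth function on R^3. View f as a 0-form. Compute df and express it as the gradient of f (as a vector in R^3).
df = (-2*z^2) dx + (0) dy + (-4*x*z) dz; grad f = (-2*z^2, 0, -4*x*z)

For a 0-form f, d f = (∂f/∂x) dx + (∂f/∂y) dy + (∂f/∂z) dz. The components of the vector representation are exactly the entries of grad f in Cartesian coordinates:
  ∂f/∂x = -2*z^2
  ∂f/∂y = 0
  ∂f/∂z = -4*x*z.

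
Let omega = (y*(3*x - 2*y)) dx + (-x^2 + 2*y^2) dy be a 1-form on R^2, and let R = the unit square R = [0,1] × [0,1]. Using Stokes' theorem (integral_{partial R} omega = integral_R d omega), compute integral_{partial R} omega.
integral_(partial R) omega = -1/2

Stokes: integral_partial_R omega = integral_R d omega with d omega = (∂Q/∂x - ∂P/∂y) dx ∧ dy.
  ∂Q/∂x = -2*x
  ∂P/∂y = 3*x - 4*y
  integrand = ∂Q/∂x - ∂P/∂y = -5*x + 4*y.
Integrating over R: integral_0^1 integral_0^1 (-5*x + 4*y) dx dy = -1/2.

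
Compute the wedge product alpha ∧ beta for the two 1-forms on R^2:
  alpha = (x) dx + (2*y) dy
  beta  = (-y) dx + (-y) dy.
alpha ∧ beta = (y*(-x + 2*y)) dx ∧ dy

Distribute the wedge, using dx_i ∧ dx_j = -dx_j ∧ dx_i and dx_i ∧ dx_i = 0. For each pair (i, j) with i < j, the coefficient of dx_i ∧ dx_j in alpha ∧ beta is (alpha_i * beta_j - alpha_j * beta_i). Collecting: alpha ∧ beta = (y*(-x + 2*y)) dx ∧ dy.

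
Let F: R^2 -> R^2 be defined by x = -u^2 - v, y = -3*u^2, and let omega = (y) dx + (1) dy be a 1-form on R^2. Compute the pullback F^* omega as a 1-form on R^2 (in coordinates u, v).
F^* omega = (6*u*(u^2 - 1)) du + (3*u^2) dv

Using F^*(f dg) = (f ∘ F) d(g ∘ F), substitute each coordinate x_i by F_i(u, v) in f_i, and replace dx_i by d F_i = (∂F_i/∂u) du + (∂F_i/∂v) dv.
  For the x component: f_1(F) = -3*u^2; d F_1 = (-2*u) du + (-1) dv
  For the y component: f_2(F) = 1; d F_2 = (-6*u) du + (0) dv
Combining and collecting du, dv coefficients:
  coeff of du: 6*u*(u^2 - 1)
  coeff of dv: 3*u^2
F^* omega = (6*u*(u^2 - 1)) du + (3*u^2) dv.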